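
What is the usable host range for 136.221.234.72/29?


Network: 136.221.234.72
Broadcast: 136.221.234.79
First usable = network + 1
Last usable = broadcast - 1
Range: 136.221.234.73 to 136.221.234.78


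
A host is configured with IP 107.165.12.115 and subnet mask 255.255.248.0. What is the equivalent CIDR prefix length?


Binary: 11111111.11111111.11111000.00000000
Count leading 1s
Prefix: /21


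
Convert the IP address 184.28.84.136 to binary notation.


184 = 10111000
28 = 00011100
84 = 01010100
136 = 10001000
Binary: 10111000.00011100.01010100.10001000


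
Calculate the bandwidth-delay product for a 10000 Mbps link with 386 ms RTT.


BDP = bandwidth * RTT
= 10000 Mbps * 386 ms
= 10000 * 1e6 * 386 / 1000 bits
= 3860000000 bits
= 482500000 bytes
= 471191.4062 KB
BDP = 3860000000 bits (482500000 bytes)


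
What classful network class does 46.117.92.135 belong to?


First octet: 46
Binary: 00101110
0xxxxxxx -> Class A (1-126)
Class A, default mask 255.0.0.0 (/8)


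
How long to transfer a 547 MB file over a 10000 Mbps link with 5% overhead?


Effective throughput = 10000 * (1 - 5/100) = 9500 Mbps
File size in Mb = 547 * 8 = 4376 Mb
Time = 4376 / 9500
Time = 0.4606 seconds


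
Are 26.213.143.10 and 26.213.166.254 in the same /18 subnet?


Mask: 255.255.192.0
26.213.143.10 AND mask = 26.213.128.0
26.213.166.254 AND mask = 26.213.128.0
Yes, same subnet (26.213.128.0)


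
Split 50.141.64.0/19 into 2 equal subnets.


New prefix = 19 + 1 = 20
Each subnet has 4096 addresses
  50.141.64.0/20
  50.141.80.0/20
Subnets: 50.141.64.0/20, 50.141.80.0/20


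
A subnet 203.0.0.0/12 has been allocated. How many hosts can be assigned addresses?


Host bits = 32 - 12 = 20
Total addresses = 2^20 = 1048576
Usable = total - 2 (network and broadcast)
Usable hosts: 1048574


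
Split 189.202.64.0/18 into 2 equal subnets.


New prefix = 18 + 1 = 19
Each subnet has 8192 addresses
  189.202.64.0/19
  189.202.96.0/19
Subnets: 189.202.64.0/19, 189.202.96.0/19


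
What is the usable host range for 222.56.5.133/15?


Network: 222.56.0.0
Broadcast: 222.57.255.255
First usable = network + 1
Last usable = broadcast - 1
Range: 222.56.0.1 to 222.57.255.254


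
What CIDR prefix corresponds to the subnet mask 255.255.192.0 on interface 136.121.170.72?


Binary: 11111111.11111111.11000000.00000000
Count leading 1s
Prefix: /18


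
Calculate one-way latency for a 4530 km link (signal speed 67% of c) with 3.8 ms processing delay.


Speed = 0.67 * 3e5 km/s = 201000 km/s
Propagation delay = 4530 / 201000 = 0.0225 s = 22.5373 ms
Processing delay = 3.8 ms
Total one-way latency = 26.3373 ms


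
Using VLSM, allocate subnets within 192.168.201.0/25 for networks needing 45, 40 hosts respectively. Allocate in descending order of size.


45 hosts -> /26 (62 usable): 192.168.201.0/26
40 hosts -> /26 (62 usable): 192.168.201.64/26
Allocation: 192.168.201.0/26 (45 hosts, 62 usable); 192.168.201.64/26 (40 hosts, 62 usable)


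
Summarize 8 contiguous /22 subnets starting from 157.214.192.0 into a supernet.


Original prefix: /22
Number of subnets: 8 = 2^3
New prefix = 22 - 3 = 19
Supernet: 157.214.192.0/19


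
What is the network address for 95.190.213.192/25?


IP:   01011111.10111110.11010101.11000000
Mask: 11111111.11111111.11111111.10000000
AND operation:
Net:  01011111.10111110.11010101.10000000
Network: 95.190.213.128/25


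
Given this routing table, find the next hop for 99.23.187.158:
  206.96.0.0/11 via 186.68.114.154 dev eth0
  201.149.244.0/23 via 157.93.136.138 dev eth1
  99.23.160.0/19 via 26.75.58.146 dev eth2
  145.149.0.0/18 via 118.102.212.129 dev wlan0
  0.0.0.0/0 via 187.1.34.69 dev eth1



Longest prefix match for 99.23.187.158:
  /11 206.96.0.0: no
  /23 201.149.244.0: no
  /19 99.23.160.0: MATCH
  /18 145.149.0.0: no
  /0 0.0.0.0: MATCH
Selected: next-hop 26.75.58.146 via eth2 (matched /19)


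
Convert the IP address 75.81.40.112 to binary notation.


75 = 01001011
81 = 01010001
40 = 00101000
112 = 01110000
Binary: 01001011.01010001.00101000.01110000


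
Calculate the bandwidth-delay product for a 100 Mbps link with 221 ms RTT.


BDP = bandwidth * RTT
= 100 Mbps * 221 ms
= 100 * 1e6 * 221 / 1000 bits
= 22100000 bits
= 2762500 bytes
= 2697.7539 KB
BDP = 22100000 bits (2762500 bytes)


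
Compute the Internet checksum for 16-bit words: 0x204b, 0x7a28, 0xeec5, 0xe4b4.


Sum all words (with carry folding):
+ 0x204b = 0x204b
+ 0x7a28 = 0x9a73
+ 0xeec5 = 0x8939
+ 0xe4b4 = 0x6dee
One's complement: ~0x6dee
Checksum = 0x9211


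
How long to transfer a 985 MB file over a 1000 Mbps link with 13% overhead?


Effective throughput = 1000 * (1 - 13/100) = 870 Mbps
File size in Mb = 985 * 8 = 7880 Mb
Time = 7880 / 870
Time = 9.0575 seconds


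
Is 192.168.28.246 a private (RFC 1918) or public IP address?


RFC 1918 private ranges:
  10.0.0.0/8 (10.0.0.0 - 10.255.255.255)
  172.16.0.0/12 (172.16.0.0 - 172.31.255.255)
  192.168.0.0/16 (192.168.0.0 - 192.168.255.255)
Private (in 192.168.0.0/16)


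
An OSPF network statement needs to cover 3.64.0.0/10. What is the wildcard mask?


Subnet mask: 255.192.0.0
Wildcard = 255.255.255.255 - subnet mask
255 - 255 = 0
255 - 192 = 63
255 - 0 = 255
255 - 0 = 255
Wildcard: 0.63.255.255


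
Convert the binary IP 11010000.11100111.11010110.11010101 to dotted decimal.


11010000 = 208
11100111 = 231
11010110 = 214
11010101 = 213
IP: 208.231.214.213


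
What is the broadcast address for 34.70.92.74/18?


Network: 34.70.64.0/18
Host bits = 14
Set all host bits to 1:
Broadcast: 34.70.127.255


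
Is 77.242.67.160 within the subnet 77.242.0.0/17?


Subnet network: 77.242.0.0
Test IP AND mask: 77.242.0.0
Yes, 77.242.67.160 is in 77.242.0.0/17


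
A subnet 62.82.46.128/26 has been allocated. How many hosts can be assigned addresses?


Host bits = 32 - 26 = 6
Total addresses = 2^6 = 64
Usable = total - 2 (network and broadcast)
Usable hosts: 62


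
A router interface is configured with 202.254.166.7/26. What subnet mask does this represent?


/26 means 26 network bits, 6 host bits
Binary: 11111111111111111111111111000000
Mask: 255.255.255.192


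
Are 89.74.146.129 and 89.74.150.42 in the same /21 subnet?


Mask: 255.255.248.0
89.74.146.129 AND mask = 89.74.144.0
89.74.150.42 AND mask = 89.74.144.0
Yes, same subnet (89.74.144.0)


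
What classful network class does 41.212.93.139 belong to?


First octet: 41
Binary: 00101001
0xxxxxxx -> Class A (1-126)
Class A, default mask 255.0.0.0 (/8)


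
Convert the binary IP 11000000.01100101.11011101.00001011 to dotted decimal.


11000000 = 192
01100101 = 101
11011101 = 221
00001011 = 11
IP: 192.101.221.11


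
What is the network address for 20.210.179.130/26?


IP:   00010100.11010010.10110011.10000010
Mask: 11111111.11111111.11111111.11000000
AND operation:
Net:  00010100.11010010.10110011.10000000
Network: 20.210.179.128/26


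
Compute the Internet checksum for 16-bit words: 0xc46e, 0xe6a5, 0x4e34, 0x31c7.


Sum all words (with carry folding):
+ 0xc46e = 0xc46e
+ 0xe6a5 = 0xab14
+ 0x4e34 = 0xf948
+ 0x31c7 = 0x2b10
One's complement: ~0x2b10
Checksum = 0xd4ef


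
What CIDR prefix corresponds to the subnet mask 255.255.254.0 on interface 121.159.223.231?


Binary: 11111111.11111111.11111110.00000000
Count leading 1s
Prefix: /23


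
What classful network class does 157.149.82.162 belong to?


First octet: 157
Binary: 10011101
10xxxxxx -> Class B (128-191)
Class B, default mask 255.255.0.0 (/16)


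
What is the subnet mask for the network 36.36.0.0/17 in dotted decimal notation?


/17 means 17 network bits, 15 host bits
Binary: 11111111111111111000000000000000
Mask: 255.255.128.0


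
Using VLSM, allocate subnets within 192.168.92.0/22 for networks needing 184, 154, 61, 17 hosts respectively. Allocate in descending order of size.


184 hosts -> /24 (254 usable): 192.168.92.0/24
154 hosts -> /24 (254 usable): 192.168.93.0/24
61 hosts -> /26 (62 usable): 192.168.94.0/26
17 hosts -> /27 (30 usable): 192.168.94.64/27
Allocation: 192.168.92.0/24 (184 hosts, 254 usable); 192.168.93.0/24 (154 hosts, 254 usable); 192.168.94.0/26 (61 hosts, 62 usable); 192.168.94.64/27 (17 hosts, 30 usable)


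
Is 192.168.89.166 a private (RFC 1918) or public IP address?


RFC 1918 private ranges:
  10.0.0.0/8 (10.0.0.0 - 10.255.255.255)
  172.16.0.0/12 (172.16.0.0 - 172.31.255.255)
  192.168.0.0/16 (192.168.0.0 - 192.168.255.255)
Private (in 192.168.0.0/16)


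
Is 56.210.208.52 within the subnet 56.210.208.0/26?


Subnet network: 56.210.208.0
Test IP AND mask: 56.210.208.0
Yes, 56.210.208.52 is in 56.210.208.0/26


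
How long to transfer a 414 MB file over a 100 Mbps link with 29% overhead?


Effective throughput = 100 * (1 - 29/100) = 71 Mbps
File size in Mb = 414 * 8 = 3312 Mb
Time = 3312 / 71
Time = 46.6479 seconds


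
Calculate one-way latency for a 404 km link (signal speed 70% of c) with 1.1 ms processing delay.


Speed = 0.7 * 3e5 km/s = 210000 km/s
Propagation delay = 404 / 210000 = 0.0019 s = 1.9238 ms
Processing delay = 1.1 ms
Total one-way latency = 3.0238 ms


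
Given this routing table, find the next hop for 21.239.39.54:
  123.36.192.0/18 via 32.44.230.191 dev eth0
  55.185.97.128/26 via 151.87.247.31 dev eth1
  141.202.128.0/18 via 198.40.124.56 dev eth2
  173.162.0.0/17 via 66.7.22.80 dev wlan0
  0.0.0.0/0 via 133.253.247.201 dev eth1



Longest prefix match for 21.239.39.54:
  /18 123.36.192.0: no
  /26 55.185.97.128: no
  /18 141.202.128.0: no
  /17 173.162.0.0: no
  /0 0.0.0.0: MATCH
Selected: next-hop 133.253.247.201 via eth1 (matched /0)


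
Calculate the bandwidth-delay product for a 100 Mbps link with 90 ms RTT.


BDP = bandwidth * RTT
= 100 Mbps * 90 ms
= 100 * 1e6 * 90 / 1000 bits
= 9000000 bits
= 1125000 bytes
= 1098.6328 KB
BDP = 9000000 bits (1125000 bytes)


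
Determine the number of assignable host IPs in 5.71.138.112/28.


Host bits = 32 - 28 = 4
Total addresses = 2^4 = 16
Usable = total - 2 (network and broadcast)
Usable hosts: 14


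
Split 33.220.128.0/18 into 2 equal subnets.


New prefix = 18 + 1 = 19
Each subnet has 8192 addresses
  33.220.128.0/19
  33.220.160.0/19
Subnets: 33.220.128.0/19, 33.220.160.0/19


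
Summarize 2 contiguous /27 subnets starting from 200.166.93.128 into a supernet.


Original prefix: /27
Number of subnets: 2 = 2^1
New prefix = 27 - 1 = 26
Supernet: 200.166.93.128/26


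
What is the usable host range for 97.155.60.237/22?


Network: 97.155.60.0
Broadcast: 97.155.63.255
First usable = network + 1
Last usable = broadcast - 1
Range: 97.155.60.1 to 97.155.63.254


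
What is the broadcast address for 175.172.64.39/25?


Network: 175.172.64.0/25
Host bits = 7
Set all host bits to 1:
Broadcast: 175.172.64.127


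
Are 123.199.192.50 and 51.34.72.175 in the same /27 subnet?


Mask: 255.255.255.224
123.199.192.50 AND mask = 123.199.192.32
51.34.72.175 AND mask = 51.34.72.160
No, different subnets (123.199.192.32 vs 51.34.72.160)


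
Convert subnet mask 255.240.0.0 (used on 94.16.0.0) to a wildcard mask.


Subnet mask: 255.240.0.0
Wildcard = 255.255.255.255 - subnet mask
255 - 255 = 0
255 - 240 = 15
255 - 0 = 255
255 - 0 = 255
Wildcard: 0.15.255.255


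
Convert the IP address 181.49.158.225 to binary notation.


181 = 10110101
49 = 00110001
158 = 10011110
225 = 11100001
Binary: 10110101.00110001.10011110.11100001


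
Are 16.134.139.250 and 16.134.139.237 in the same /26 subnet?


Mask: 255.255.255.192
16.134.139.250 AND mask = 16.134.139.192
16.134.139.237 AND mask = 16.134.139.192
Yes, same subnet (16.134.139.192)


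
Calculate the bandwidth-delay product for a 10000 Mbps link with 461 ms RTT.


BDP = bandwidth * RTT
= 10000 Mbps * 461 ms
= 10000 * 1e6 * 461 / 1000 bits
= 4610000000 bits
= 576250000 bytes
= 562744.1406 KB
BDP = 4610000000 bits (576250000 bytes)


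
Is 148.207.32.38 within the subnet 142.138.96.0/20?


Subnet network: 142.138.96.0
Test IP AND mask: 148.207.32.0
No, 148.207.32.38 is not in 142.138.96.0/20


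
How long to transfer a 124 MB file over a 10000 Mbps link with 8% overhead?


Effective throughput = 10000 * (1 - 8/100) = 9200 Mbps
File size in Mb = 124 * 8 = 992 Mb
Time = 992 / 9200
Time = 0.1078 seconds


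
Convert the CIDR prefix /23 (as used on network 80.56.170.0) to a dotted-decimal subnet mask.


/23 means 23 network bits, 9 host bits
Binary: 11111111111111111111111000000000
Mask: 255.255.254.0


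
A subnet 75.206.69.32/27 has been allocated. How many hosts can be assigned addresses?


Host bits = 32 - 27 = 5
Total addresses = 2^5 = 32
Usable = total - 2 (network and broadcast)
Usable hosts: 30


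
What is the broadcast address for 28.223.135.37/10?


Network: 28.192.0.0/10
Host bits = 22
Set all host bits to 1:
Broadcast: 28.255.255.255


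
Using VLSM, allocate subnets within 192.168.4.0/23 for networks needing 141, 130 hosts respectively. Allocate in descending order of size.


141 hosts -> /24 (254 usable): 192.168.4.0/24
130 hosts -> /24 (254 usable): 192.168.5.0/24
Allocation: 192.168.4.0/24 (141 hosts, 254 usable); 192.168.5.0/24 (130 hosts, 254 usable)


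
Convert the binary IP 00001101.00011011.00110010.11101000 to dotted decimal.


00001101 = 13
00011011 = 27
00110010 = 50
11101000 = 232
IP: 13.27.50.232


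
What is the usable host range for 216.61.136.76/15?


Network: 216.60.0.0
Broadcast: 216.61.255.255
First usable = network + 1
Last usable = broadcast - 1
Range: 216.60.0.1 to 216.61.255.254


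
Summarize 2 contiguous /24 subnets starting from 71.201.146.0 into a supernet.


Original prefix: /24
Number of subnets: 2 = 2^1
New prefix = 24 - 1 = 23
Supernet: 71.201.146.0/23


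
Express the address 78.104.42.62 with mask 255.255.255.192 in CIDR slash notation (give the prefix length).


Binary: 11111111.11111111.11111111.11000000
Count leading 1s
Prefix: /26


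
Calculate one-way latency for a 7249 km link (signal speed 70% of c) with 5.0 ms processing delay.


Speed = 0.7 * 3e5 km/s = 210000 km/s
Propagation delay = 7249 / 210000 = 0.0345 s = 34.519 ms
Processing delay = 5.0 ms
Total one-way latency = 39.519 ms


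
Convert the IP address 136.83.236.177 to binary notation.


136 = 10001000
83 = 01010011
236 = 11101100
177 = 10110001
Binary: 10001000.01010011.11101100.10110001


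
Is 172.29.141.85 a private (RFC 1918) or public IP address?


RFC 1918 private ranges:
  10.0.0.0/8 (10.0.0.0 - 10.255.255.255)
  172.16.0.0/12 (172.16.0.0 - 172.31.255.255)
  192.168.0.0/16 (192.168.0.0 - 192.168.255.255)
Private (in 172.16.0.0/12)


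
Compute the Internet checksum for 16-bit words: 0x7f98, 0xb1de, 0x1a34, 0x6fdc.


Sum all words (with carry folding):
+ 0x7f98 = 0x7f98
+ 0xb1de = 0x3177
+ 0x1a34 = 0x4bab
+ 0x6fdc = 0xbb87
One's complement: ~0xbb87
Checksum = 0x4478


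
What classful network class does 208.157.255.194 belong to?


First octet: 208
Binary: 11010000
110xxxxx -> Class C (192-223)
Class C, default mask 255.255.255.0 (/24)


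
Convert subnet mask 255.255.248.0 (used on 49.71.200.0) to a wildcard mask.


Subnet mask: 255.255.248.0
Wildcard = 255.255.255.255 - subnet mask
255 - 255 = 0
255 - 255 = 0
255 - 248 = 7
255 - 0 = 255
Wildcard: 0.0.7.255


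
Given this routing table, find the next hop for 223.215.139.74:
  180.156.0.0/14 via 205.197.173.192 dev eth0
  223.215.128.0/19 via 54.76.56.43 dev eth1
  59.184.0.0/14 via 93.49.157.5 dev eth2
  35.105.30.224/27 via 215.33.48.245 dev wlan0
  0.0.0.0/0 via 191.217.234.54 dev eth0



Longest prefix match for 223.215.139.74:
  /14 180.156.0.0: no
  /19 223.215.128.0: MATCH
  /14 59.184.0.0: no
  /27 35.105.30.224: no
  /0 0.0.0.0: MATCH
Selected: next-hop 54.76.56.43 via eth1 (matched /19)


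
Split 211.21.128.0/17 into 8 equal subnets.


New prefix = 17 + 3 = 20
Each subnet has 4096 addresses
  211.21.128.0/20
  211.21.144.0/20
  211.21.160.0/20
  211.21.176.0/20
  211.21.192.0/20
  211.21.208.0/20
  211.21.224.0/20
  211.21.240.0/20
Subnets: 211.21.128.0/20, 211.21.144.0/20, 211.21.160.0/20, 211.21.176.0/20, 211.21.192.0/20, 211.21.208.0/20, 211.21.224.0/20, 211.21.240.0/20


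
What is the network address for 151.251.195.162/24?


IP:   10010111.11111011.11000011.10100010
Mask: 11111111.11111111.11111111.00000000
AND operation:
Net:  10010111.11111011.11000011.00000000
Network: 151.251.195.0/24


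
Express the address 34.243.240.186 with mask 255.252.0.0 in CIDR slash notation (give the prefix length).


Binary: 11111111.11111100.00000000.00000000
Count leading 1s
Prefix: /14


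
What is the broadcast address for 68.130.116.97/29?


Network: 68.130.116.96/29
Host bits = 3
Set all host bits to 1:
Broadcast: 68.130.116.103


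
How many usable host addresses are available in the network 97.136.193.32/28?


Host bits = 32 - 28 = 4
Total addresses = 2^4 = 16
Usable = total - 2 (network and broadcast)
Usable hosts: 14


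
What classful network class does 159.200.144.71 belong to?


First octet: 159
Binary: 10011111
10xxxxxx -> Class B (128-191)
Class B, default mask 255.255.0.0 (/16)


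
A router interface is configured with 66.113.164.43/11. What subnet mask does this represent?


/11 means 11 network bits, 21 host bits
Binary: 11111111111000000000000000000000
Mask: 255.224.0.0


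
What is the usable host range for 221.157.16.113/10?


Network: 221.128.0.0
Broadcast: 221.191.255.255
First usable = network + 1
Last usable = broadcast - 1
Range: 221.128.0.1 to 221.191.255.254


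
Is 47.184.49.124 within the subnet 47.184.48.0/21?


Subnet network: 47.184.48.0
Test IP AND mask: 47.184.48.0
Yes, 47.184.49.124 is in 47.184.48.0/21


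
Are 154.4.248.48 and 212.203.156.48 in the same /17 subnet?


Mask: 255.255.128.0
154.4.248.48 AND mask = 154.4.128.0
212.203.156.48 AND mask = 212.203.128.0
No, different subnets (154.4.128.0 vs 212.203.128.0)


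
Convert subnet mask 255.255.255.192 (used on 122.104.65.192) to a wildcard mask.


Subnet mask: 255.255.255.192
Wildcard = 255.255.255.255 - subnet mask
255 - 255 = 0
255 - 255 = 0
255 - 255 = 0
255 - 192 = 63
Wildcard: 0.0.0.63


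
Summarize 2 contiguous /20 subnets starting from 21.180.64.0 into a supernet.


Original prefix: /20
Number of subnets: 2 = 2^1
New prefix = 20 - 1 = 19
Supernet: 21.180.64.0/19


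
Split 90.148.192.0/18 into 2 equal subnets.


New prefix = 18 + 1 = 19
Each subnet has 8192 addresses
  90.148.192.0/19
  90.148.224.0/19
Subnets: 90.148.192.0/19, 90.148.224.0/19


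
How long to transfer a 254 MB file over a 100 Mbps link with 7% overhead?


Effective throughput = 100 * (1 - 7/100) = 93 Mbps
File size in Mb = 254 * 8 = 2032 Mb
Time = 2032 / 93
Time = 21.8495 seconds


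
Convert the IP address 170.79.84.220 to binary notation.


170 = 10101010
79 = 01001111
84 = 01010100
220 = 11011100
Binary: 10101010.01001111.01010100.11011100


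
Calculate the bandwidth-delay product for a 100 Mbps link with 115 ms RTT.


BDP = bandwidth * RTT
= 100 Mbps * 115 ms
= 100 * 1e6 * 115 / 1000 bits
= 11500000 bits
= 1437500 bytes
= 1403.8086 KB
BDP = 11500000 bits (1437500 bytes)


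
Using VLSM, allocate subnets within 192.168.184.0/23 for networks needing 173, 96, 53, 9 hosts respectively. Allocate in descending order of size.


173 hosts -> /24 (254 usable): 192.168.184.0/24
96 hosts -> /25 (126 usable): 192.168.185.0/25
53 hosts -> /26 (62 usable): 192.168.185.128/26
9 hosts -> /28 (14 usable): 192.168.185.192/28
Allocation: 192.168.184.0/24 (173 hosts, 254 usable); 192.168.185.0/25 (96 hosts, 126 usable); 192.168.185.128/26 (53 hosts, 62 usable); 192.168.185.192/28 (9 hosts, 14 usable)


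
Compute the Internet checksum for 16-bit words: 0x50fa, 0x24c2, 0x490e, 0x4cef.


Sum all words (with carry folding):
+ 0x50fa = 0x50fa
+ 0x24c2 = 0x75bc
+ 0x490e = 0xbeca
+ 0x4cef = 0x0bba
One's complement: ~0x0bba
Checksum = 0xf445


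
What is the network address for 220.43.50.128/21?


IP:   11011100.00101011.00110010.10000000
Mask: 11111111.11111111.11111000.00000000
AND operation:
Net:  11011100.00101011.00110000.00000000
Network: 220.43.48.0/21


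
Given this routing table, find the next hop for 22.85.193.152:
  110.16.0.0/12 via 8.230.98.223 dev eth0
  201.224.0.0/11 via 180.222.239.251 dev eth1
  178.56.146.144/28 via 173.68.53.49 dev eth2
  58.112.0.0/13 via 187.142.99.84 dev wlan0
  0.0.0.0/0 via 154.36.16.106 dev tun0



Longest prefix match for 22.85.193.152:
  /12 110.16.0.0: no
  /11 201.224.0.0: no
  /28 178.56.146.144: no
  /13 58.112.0.0: no
  /0 0.0.0.0: MATCH
Selected: next-hop 154.36.16.106 via tun0 (matched /0)


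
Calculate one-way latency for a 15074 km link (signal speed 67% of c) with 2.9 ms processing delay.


Speed = 0.67 * 3e5 km/s = 201000 km/s
Propagation delay = 15074 / 201000 = 0.075 s = 74.995 ms
Processing delay = 2.9 ms
Total one-way latency = 77.895 ms


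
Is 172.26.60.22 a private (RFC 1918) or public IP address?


RFC 1918 private ranges:
  10.0.0.0/8 (10.0.0.0 - 10.255.255.255)
  172.16.0.0/12 (172.16.0.0 - 172.31.255.255)
  192.168.0.0/16 (192.168.0.0 - 192.168.255.255)
Private (in 172.16.0.0/12)


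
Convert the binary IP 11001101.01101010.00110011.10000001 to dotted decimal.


11001101 = 205
01101010 = 106
00110011 = 51
10000001 = 129
IP: 205.106.51.129


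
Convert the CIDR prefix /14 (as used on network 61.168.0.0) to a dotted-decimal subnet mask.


/14 means 14 network bits, 18 host bits
Binary: 11111111111111000000000000000000
Mask: 255.252.0.0


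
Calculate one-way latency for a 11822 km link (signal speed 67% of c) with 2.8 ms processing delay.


Speed = 0.67 * 3e5 km/s = 201000 km/s
Propagation delay = 11822 / 201000 = 0.0588 s = 58.8159 ms
Processing delay = 2.8 ms
Total one-way latency = 61.6159 ms


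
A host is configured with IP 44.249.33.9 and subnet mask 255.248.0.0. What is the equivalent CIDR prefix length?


Binary: 11111111.11111000.00000000.00000000
Count leading 1s
Prefix: /13


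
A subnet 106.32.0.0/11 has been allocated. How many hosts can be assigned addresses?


Host bits = 32 - 11 = 21
Total addresses = 2^21 = 2097152
Usable = total - 2 (network and broadcast)
Usable hosts: 2097150


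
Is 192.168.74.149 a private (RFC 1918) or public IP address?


RFC 1918 private ranges:
  10.0.0.0/8 (10.0.0.0 - 10.255.255.255)
  172.16.0.0/12 (172.16.0.0 - 172.31.255.255)
  192.168.0.0/16 (192.168.0.0 - 192.168.255.255)
Private (in 192.168.0.0/16)


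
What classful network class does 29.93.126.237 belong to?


First octet: 29
Binary: 00011101
0xxxxxxx -> Class A (1-126)
Class A, default mask 255.0.0.0 (/8)


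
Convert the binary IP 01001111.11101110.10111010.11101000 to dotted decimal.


01001111 = 79
11101110 = 238
10111010 = 186
11101000 = 232
IP: 79.238.186.232


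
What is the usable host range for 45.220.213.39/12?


Network: 45.208.0.0
Broadcast: 45.223.255.255
First usable = network + 1
Last usable = broadcast - 1
Range: 45.208.0.1 to 45.223.255.254


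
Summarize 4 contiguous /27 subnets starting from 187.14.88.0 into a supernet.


Original prefix: /27
Number of subnets: 4 = 2^2
New prefix = 27 - 2 = 25
Supernet: 187.14.88.0/25


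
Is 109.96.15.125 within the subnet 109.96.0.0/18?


Subnet network: 109.96.0.0
Test IP AND mask: 109.96.0.0
Yes, 109.96.15.125 is in 109.96.0.0/18


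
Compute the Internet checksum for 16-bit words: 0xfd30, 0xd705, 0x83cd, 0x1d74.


Sum all words (with carry folding):
+ 0xfd30 = 0xfd30
+ 0xd705 = 0xd436
+ 0x83cd = 0x5804
+ 0x1d74 = 0x7578
One's complement: ~0x7578
Checksum = 0x8a87


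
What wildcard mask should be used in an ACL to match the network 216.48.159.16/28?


Subnet mask: 255.255.255.240
Wildcard = 255.255.255.255 - subnet mask
255 - 255 = 0
255 - 255 = 0
255 - 255 = 0
255 - 240 = 15
Wildcard: 0.0.0.15


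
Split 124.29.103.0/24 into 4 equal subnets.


New prefix = 24 + 2 = 26
Each subnet has 64 addresses
  124.29.103.0/26
  124.29.103.64/26
  124.29.103.128/26
  124.29.103.192/26
Subnets: 124.29.103.0/26, 124.29.103.64/26, 124.29.103.128/26, 124.29.103.192/26


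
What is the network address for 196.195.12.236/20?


IP:   11000100.11000011.00001100.11101100
Mask: 11111111.11111111.11110000.00000000
AND operation:
Net:  11000100.11000011.00000000.00000000
Network: 196.195.0.0/20


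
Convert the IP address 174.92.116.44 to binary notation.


174 = 10101110
92 = 01011100
116 = 01110100
44 = 00101100
Binary: 10101110.01011100.01110100.00101100


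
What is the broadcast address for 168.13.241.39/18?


Network: 168.13.192.0/18
Host bits = 14
Set all host bits to 1:
Broadcast: 168.13.255.255


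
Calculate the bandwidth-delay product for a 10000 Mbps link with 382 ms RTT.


BDP = bandwidth * RTT
= 10000 Mbps * 382 ms
= 10000 * 1e6 * 382 / 1000 bits
= 3820000000 bits
= 477500000 bytes
= 466308.5938 KB
BDP = 3820000000 bits (477500000 bytes)


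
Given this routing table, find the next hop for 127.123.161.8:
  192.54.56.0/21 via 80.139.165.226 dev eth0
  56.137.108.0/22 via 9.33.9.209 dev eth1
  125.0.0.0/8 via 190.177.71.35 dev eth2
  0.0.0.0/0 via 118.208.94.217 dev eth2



Longest prefix match for 127.123.161.8:
  /21 192.54.56.0: no
  /22 56.137.108.0: no
  /8 125.0.0.0: no
  /0 0.0.0.0: MATCH
Selected: next-hop 118.208.94.217 via eth2 (matched /0)


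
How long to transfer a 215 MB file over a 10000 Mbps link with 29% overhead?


Effective throughput = 10000 * (1 - 29/100) = 7100 Mbps
File size in Mb = 215 * 8 = 1720 Mb
Time = 1720 / 7100
Time = 0.2423 seconds


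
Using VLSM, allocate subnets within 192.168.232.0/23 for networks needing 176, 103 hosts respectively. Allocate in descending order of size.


176 hosts -> /24 (254 usable): 192.168.232.0/24
103 hosts -> /25 (126 usable): 192.168.233.0/25
Allocation: 192.168.232.0/24 (176 hosts, 254 usable); 192.168.233.0/25 (103 hosts, 126 usable)


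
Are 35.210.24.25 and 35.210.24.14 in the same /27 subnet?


Mask: 255.255.255.224
35.210.24.25 AND mask = 35.210.24.0
35.210.24.14 AND mask = 35.210.24.0
Yes, same subnet (35.210.24.0)


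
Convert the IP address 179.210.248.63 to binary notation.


179 = 10110011
210 = 11010010
248 = 11111000
63 = 00111111
Binary: 10110011.11010010.11111000.00111111


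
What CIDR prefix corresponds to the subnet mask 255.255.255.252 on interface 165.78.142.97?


Binary: 11111111.11111111.11111111.11111100
Count leading 1s
Prefix: /30


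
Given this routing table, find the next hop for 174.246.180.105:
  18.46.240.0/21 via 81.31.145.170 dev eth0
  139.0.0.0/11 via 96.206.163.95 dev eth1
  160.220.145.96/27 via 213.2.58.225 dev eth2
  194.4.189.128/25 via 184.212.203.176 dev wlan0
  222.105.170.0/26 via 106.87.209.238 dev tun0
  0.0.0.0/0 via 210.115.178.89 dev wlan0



Longest prefix match for 174.246.180.105:
  /21 18.46.240.0: no
  /11 139.0.0.0: no
  /27 160.220.145.96: no
  /25 194.4.189.128: no
  /26 222.105.170.0: no
  /0 0.0.0.0: MATCH
Selected: next-hop 210.115.178.89 via wlan0 (matched /0)


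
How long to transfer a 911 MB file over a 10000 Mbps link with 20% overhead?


Effective throughput = 10000 * (1 - 20/100) = 8000 Mbps
File size in Mb = 911 * 8 = 7288 Mb
Time = 7288 / 8000
Time = 0.911 seconds


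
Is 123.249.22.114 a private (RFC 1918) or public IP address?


RFC 1918 private ranges:
  10.0.0.0/8 (10.0.0.0 - 10.255.255.255)
  172.16.0.0/12 (172.16.0.0 - 172.31.255.255)
  192.168.0.0/16 (192.168.0.0 - 192.168.255.255)
Public (not in any RFC 1918 range)


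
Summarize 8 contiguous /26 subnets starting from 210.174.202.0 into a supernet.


Original prefix: /26
Number of subnets: 8 = 2^3
New prefix = 26 - 3 = 23
Supernet: 210.174.202.0/23


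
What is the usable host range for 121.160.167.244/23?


Network: 121.160.166.0
Broadcast: 121.160.167.255
First usable = network + 1
Last usable = broadcast - 1
Range: 121.160.166.1 to 121.160.167.254


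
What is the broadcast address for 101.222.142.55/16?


Network: 101.222.0.0/16
Host bits = 16
Set all host bits to 1:
Broadcast: 101.222.255.255


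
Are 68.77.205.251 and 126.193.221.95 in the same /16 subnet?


Mask: 255.255.0.0
68.77.205.251 AND mask = 68.77.0.0
126.193.221.95 AND mask = 126.193.0.0
No, different subnets (68.77.0.0 vs 126.193.0.0)


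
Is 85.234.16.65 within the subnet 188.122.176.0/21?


Subnet network: 188.122.176.0
Test IP AND mask: 85.234.16.0
No, 85.234.16.65 is not in 188.122.176.0/21


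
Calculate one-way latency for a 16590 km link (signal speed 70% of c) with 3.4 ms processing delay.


Speed = 0.7 * 3e5 km/s = 210000 km/s
Propagation delay = 16590 / 210000 = 0.079 s = 79 ms
Processing delay = 3.4 ms
Total one-way latency = 82.4 ms


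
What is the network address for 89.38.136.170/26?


IP:   01011001.00100110.10001000.10101010
Mask: 11111111.11111111.11111111.11000000
AND operation:
Net:  01011001.00100110.10001000.10000000
Network: 89.38.136.128/26


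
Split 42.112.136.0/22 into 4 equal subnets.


New prefix = 22 + 2 = 24
Each subnet has 256 addresses
  42.112.136.0/24
  42.112.137.0/24
  42.112.138.0/24
  42.112.139.0/24
Subnets: 42.112.136.0/24, 42.112.137.0/24, 42.112.138.0/24, 42.112.139.0/24


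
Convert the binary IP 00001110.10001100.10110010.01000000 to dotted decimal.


00001110 = 14
10001100 = 140
10110010 = 178
01000000 = 64
IP: 14.140.178.64


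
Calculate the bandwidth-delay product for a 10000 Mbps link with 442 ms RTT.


BDP = bandwidth * RTT
= 10000 Mbps * 442 ms
= 10000 * 1e6 * 442 / 1000 bits
= 4420000000 bits
= 552500000 bytes
= 539550.7812 KB
BDP = 4420000000 bits (552500000 bytes)


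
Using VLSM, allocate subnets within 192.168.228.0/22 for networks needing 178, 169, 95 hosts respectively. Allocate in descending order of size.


178 hosts -> /24 (254 usable): 192.168.228.0/24
169 hosts -> /24 (254 usable): 192.168.229.0/24
95 hosts -> /25 (126 usable): 192.168.230.0/25
Allocation: 192.168.228.0/24 (178 hosts, 254 usable); 192.168.229.0/24 (169 hosts, 254 usable); 192.168.230.0/25 (95 hosts, 126 usable)


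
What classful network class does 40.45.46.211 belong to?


First octet: 40
Binary: 00101000
0xxxxxxx -> Class A (1-126)
Class A, default mask 255.0.0.0 (/8)


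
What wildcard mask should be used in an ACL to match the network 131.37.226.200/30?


Subnet mask: 255.255.255.252
Wildcard = 255.255.255.255 - subnet mask
255 - 255 = 0
255 - 255 = 0
255 - 255 = 0
255 - 252 = 3
Wildcard: 0.0.0.3


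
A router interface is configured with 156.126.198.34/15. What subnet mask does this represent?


/15 means 15 network bits, 17 host bits
Binary: 11111111111111100000000000000000
Mask: 255.254.0.0


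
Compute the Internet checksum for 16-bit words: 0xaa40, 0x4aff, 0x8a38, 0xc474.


Sum all words (with carry folding):
+ 0xaa40 = 0xaa40
+ 0x4aff = 0xf53f
+ 0x8a38 = 0x7f78
+ 0xc474 = 0x43ed
One's complement: ~0x43ed
Checksum = 0xbc12


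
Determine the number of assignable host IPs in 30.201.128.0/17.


Host bits = 32 - 17 = 15
Total addresses = 2^15 = 32768
Usable = total - 2 (network and broadcast)
Usable hosts: 32766


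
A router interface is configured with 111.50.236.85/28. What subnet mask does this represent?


/28 means 28 network bits, 4 host bits
Binary: 11111111111111111111111111110000
Mask: 255.255.255.240


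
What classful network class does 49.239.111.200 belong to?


First octet: 49
Binary: 00110001
0xxxxxxx -> Class A (1-126)
Class A, default mask 255.0.0.0 (/8)


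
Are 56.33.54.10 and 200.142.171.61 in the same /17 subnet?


Mask: 255.255.128.0
56.33.54.10 AND mask = 56.33.0.0
200.142.171.61 AND mask = 200.142.128.0
No, different subnets (56.33.0.0 vs 200.142.128.0)


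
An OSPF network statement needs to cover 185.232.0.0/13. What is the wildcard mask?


Subnet mask: 255.248.0.0
Wildcard = 255.255.255.255 - subnet mask
255 - 255 = 0
255 - 248 = 7
255 - 0 = 255
255 - 0 = 255
Wildcard: 0.7.255.255


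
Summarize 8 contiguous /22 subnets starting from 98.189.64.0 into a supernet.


Original prefix: /22
Number of subnets: 8 = 2^3
New prefix = 22 - 3 = 19
Supernet: 98.189.64.0/19


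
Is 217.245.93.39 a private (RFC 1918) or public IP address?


RFC 1918 private ranges:
  10.0.0.0/8 (10.0.0.0 - 10.255.255.255)
  172.16.0.0/12 (172.16.0.0 - 172.31.255.255)
  192.168.0.0/16 (192.168.0.0 - 192.168.255.255)
Public (not in any RFC 1918 range)


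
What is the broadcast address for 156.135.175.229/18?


Network: 156.135.128.0/18
Host bits = 14
Set all host bits to 1:
Broadcast: 156.135.191.255


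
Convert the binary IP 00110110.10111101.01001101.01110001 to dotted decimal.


00110110 = 54
10111101 = 189
01001101 = 77
01110001 = 113
IP: 54.189.77.113


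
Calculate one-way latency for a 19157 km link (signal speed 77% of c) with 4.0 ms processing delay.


Speed = 0.77 * 3e5 km/s = 231000 km/s
Propagation delay = 19157 / 231000 = 0.0829 s = 82.9307 ms
Processing delay = 4.0 ms
Total one-way latency = 86.9307 ms


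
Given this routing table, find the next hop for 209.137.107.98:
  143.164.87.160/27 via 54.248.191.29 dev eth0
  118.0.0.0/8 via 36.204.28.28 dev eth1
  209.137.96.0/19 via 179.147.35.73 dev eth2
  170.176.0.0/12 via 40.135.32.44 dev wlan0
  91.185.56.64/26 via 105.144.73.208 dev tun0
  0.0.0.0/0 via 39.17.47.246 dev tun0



Longest prefix match for 209.137.107.98:
  /27 143.164.87.160: no
  /8 118.0.0.0: no
  /19 209.137.96.0: MATCH
  /12 170.176.0.0: no
  /26 91.185.56.64: no
  /0 0.0.0.0: MATCH
Selected: next-hop 179.147.35.73 via eth2 (matched /19)


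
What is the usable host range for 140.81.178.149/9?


Network: 140.0.0.0
Broadcast: 140.127.255.255
First usable = network + 1
Last usable = broadcast - 1
Range: 140.0.0.1 to 140.127.255.254


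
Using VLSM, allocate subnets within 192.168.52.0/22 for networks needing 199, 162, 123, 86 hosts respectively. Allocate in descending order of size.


199 hosts -> /24 (254 usable): 192.168.52.0/24
162 hosts -> /24 (254 usable): 192.168.53.0/24
123 hosts -> /25 (126 usable): 192.168.54.0/25
86 hosts -> /25 (126 usable): 192.168.54.128/25
Allocation: 192.168.52.0/24 (199 hosts, 254 usable); 192.168.53.0/24 (162 hosts, 254 usable); 192.168.54.0/25 (123 hosts, 126 usable); 192.168.54.128/25 (86 hosts, 126 usable)


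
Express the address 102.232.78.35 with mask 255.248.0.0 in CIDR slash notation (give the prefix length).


Binary: 11111111.11111000.00000000.00000000
Count leading 1s
Prefix: /13


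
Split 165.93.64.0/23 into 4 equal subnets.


New prefix = 23 + 2 = 25
Each subnet has 128 addresses
  165.93.64.0/25
  165.93.64.128/25
  165.93.65.0/25
  165.93.65.128/25
Subnets: 165.93.64.0/25, 165.93.64.128/25, 165.93.65.0/25, 165.93.65.128/25


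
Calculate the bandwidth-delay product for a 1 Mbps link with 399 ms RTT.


BDP = bandwidth * RTT
= 1 Mbps * 399 ms
= 1 * 1e6 * 399 / 1000 bits
= 399000 bits
= 49875 bytes
= 48.7061 KB
BDP = 399000 bits (49875 bytes)


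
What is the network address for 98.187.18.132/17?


IP:   01100010.10111011.00010010.10000100
Mask: 11111111.11111111.10000000.00000000
AND operation:
Net:  01100010.10111011.00000000.00000000
Network: 98.187.0.0/17


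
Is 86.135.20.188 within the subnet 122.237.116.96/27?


Subnet network: 122.237.116.96
Test IP AND mask: 86.135.20.160
No, 86.135.20.188 is not in 122.237.116.96/27


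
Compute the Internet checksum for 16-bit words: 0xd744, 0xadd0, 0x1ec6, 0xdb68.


Sum all words (with carry folding):
+ 0xd744 = 0xd744
+ 0xadd0 = 0x8515
+ 0x1ec6 = 0xa3db
+ 0xdb68 = 0x7f44
One's complement: ~0x7f44
Checksum = 0x80bb


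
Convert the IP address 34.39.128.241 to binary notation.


34 = 00100010
39 = 00100111
128 = 10000000
241 = 11110001
Binary: 00100010.00100111.10000000.11110001


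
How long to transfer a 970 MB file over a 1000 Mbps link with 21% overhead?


Effective throughput = 1000 * (1 - 21/100) = 790 Mbps
File size in Mb = 970 * 8 = 7760 Mb
Time = 7760 / 790
Time = 9.8228 seconds


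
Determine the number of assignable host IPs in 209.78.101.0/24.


Host bits = 32 - 24 = 8
Total addresses = 2^8 = 256
Usable = total - 2 (network and broadcast)
Usable hosts: 254


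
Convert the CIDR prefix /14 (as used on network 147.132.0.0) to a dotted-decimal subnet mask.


/14 means 14 network bits, 18 host bits
Binary: 11111111111111000000000000000000
Mask: 255.252.0.0


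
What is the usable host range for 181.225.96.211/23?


Network: 181.225.96.0
Broadcast: 181.225.97.255
First usable = network + 1
Last usable = broadcast - 1
Range: 181.225.96.1 to 181.225.97.254


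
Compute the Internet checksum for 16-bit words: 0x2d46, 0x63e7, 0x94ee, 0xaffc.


Sum all words (with carry folding):
+ 0x2d46 = 0x2d46
+ 0x63e7 = 0x912d
+ 0x94ee = 0x261c
+ 0xaffc = 0xd618
One's complement: ~0xd618
Checksum = 0x29e7


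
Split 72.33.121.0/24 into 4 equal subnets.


New prefix = 24 + 2 = 26
Each subnet has 64 addresses
  72.33.121.0/26
  72.33.121.64/26
  72.33.121.128/26
  72.33.121.192/26
Subnets: 72.33.121.0/26, 72.33.121.64/26, 72.33.121.128/26, 72.33.121.192/26


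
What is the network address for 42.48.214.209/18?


IP:   00101010.00110000.11010110.11010001
Mask: 11111111.11111111.11000000.00000000
AND operation:
Net:  00101010.00110000.11000000.00000000
Network: 42.48.192.0/18


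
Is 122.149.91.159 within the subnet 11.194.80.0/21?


Subnet network: 11.194.80.0
Test IP AND mask: 122.149.88.0
No, 122.149.91.159 is not in 11.194.80.0/21


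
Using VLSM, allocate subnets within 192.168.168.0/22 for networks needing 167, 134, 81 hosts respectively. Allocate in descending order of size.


167 hosts -> /24 (254 usable): 192.168.168.0/24
134 hosts -> /24 (254 usable): 192.168.169.0/24
81 hosts -> /25 (126 usable): 192.168.170.0/25
Allocation: 192.168.168.0/24 (167 hosts, 254 usable); 192.168.169.0/24 (134 hosts, 254 usable); 192.168.170.0/25 (81 hosts, 126 usable)


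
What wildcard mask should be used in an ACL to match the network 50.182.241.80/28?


Subnet mask: 255.255.255.240
Wildcard = 255.255.255.255 - subnet mask
255 - 255 = 0
255 - 255 = 0
255 - 255 = 0
255 - 240 = 15
Wildcard: 0.0.0.15


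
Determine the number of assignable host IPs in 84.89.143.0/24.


Host bits = 32 - 24 = 8
Total addresses = 2^8 = 256
Usable = total - 2 (network and broadcast)
Usable hosts: 254


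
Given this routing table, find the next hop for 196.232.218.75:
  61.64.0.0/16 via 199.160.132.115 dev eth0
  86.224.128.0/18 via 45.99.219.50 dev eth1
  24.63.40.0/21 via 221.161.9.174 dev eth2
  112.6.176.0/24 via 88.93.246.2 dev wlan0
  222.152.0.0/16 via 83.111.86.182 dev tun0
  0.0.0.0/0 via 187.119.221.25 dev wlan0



Longest prefix match for 196.232.218.75:
  /16 61.64.0.0: no
  /18 86.224.128.0: no
  /21 24.63.40.0: no
  /24 112.6.176.0: no
  /16 222.152.0.0: no
  /0 0.0.0.0: MATCH
Selected: next-hop 187.119.221.25 via wlan0 (matched /0)


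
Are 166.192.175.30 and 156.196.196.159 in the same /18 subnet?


Mask: 255.255.192.0
166.192.175.30 AND mask = 166.192.128.0
156.196.196.159 AND mask = 156.196.192.0
No, different subnets (166.192.128.0 vs 156.196.192.0)


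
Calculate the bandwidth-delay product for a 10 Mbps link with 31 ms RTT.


BDP = bandwidth * RTT
= 10 Mbps * 31 ms
= 10 * 1e6 * 31 / 1000 bits
= 310000 bits
= 38750 bytes
= 37.8418 KB
BDP = 310000 bits (38750 bytes)


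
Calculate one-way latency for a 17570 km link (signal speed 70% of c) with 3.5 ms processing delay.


Speed = 0.7 * 3e5 km/s = 210000 km/s
Propagation delay = 17570 / 210000 = 0.0837 s = 83.6667 ms
Processing delay = 3.5 ms
Total one-way latency = 87.1667 ms
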